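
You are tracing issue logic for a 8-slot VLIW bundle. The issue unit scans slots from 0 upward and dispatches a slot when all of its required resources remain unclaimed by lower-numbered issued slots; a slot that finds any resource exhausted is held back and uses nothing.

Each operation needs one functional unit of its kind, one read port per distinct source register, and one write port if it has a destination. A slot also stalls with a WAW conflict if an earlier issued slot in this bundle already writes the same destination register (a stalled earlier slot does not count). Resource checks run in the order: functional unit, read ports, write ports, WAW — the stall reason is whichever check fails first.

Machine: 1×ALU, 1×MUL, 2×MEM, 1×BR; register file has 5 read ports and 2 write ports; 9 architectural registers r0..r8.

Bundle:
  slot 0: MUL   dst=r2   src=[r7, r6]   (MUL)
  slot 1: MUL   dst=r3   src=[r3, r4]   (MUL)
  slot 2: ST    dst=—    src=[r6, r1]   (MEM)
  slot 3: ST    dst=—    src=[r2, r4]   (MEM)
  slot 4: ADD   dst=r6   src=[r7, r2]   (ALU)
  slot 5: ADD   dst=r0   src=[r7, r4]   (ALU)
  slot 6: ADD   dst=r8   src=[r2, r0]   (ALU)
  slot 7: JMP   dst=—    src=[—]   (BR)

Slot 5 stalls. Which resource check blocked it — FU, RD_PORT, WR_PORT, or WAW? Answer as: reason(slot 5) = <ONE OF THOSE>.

reason(slot 5) = RD_PORT

(0) want 1×MUL +2rd +1wr — yes → AL1|MU0|ME2|BR1|rd3|wr1
(1) want 1×MUL +2rd +1wr — FU → AL1|MU0|ME2|BR1|rd3|wr1
(2) want 1×MEM +2rd +0wr — yes → AL1|MU0|ME1|BR1|rd1|wr1
(3) want 1×MEM +2rd +0wr — RD_PORT → AL1|MU0|ME1|BR1|rd1|wr1
(4) want 1×ALU +2rd +1wr — RD_PORT → AL1|MU0|ME1|BR1|rd1|wr1
(5) want 1×ALU +2rd +1wr — RD_PORT → AL1|MU0|ME1|BR1|rd1|wr1
(6) want 1×ALU +2rd +1wr — RD_PORT → AL1|MU0|ME1|BR1|rd1|wr1
(7) want 1×BR +0rd +0wr — yes → AL1|MU0|ME1|BR0|rd1|wr1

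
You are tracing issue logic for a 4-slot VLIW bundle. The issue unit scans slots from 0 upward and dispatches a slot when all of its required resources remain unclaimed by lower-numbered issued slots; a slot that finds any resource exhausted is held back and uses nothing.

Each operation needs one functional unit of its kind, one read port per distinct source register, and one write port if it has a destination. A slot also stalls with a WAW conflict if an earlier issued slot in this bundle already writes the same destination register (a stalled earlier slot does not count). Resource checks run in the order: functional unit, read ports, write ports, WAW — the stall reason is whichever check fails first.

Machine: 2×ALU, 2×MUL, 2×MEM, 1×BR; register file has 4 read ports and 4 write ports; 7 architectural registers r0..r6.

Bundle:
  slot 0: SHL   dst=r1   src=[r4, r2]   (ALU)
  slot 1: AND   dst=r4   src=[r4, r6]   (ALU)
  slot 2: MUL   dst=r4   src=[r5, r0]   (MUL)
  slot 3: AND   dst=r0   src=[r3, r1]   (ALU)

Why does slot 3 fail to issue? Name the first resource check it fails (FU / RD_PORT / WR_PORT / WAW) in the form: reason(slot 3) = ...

(0) want 1×ALU +2rd +1wr — yes → AL1|MU2|ME2|BR1|rd2|wr3
(1) want 1×ALU +2rd +1wr — yes → AL0|MU2|ME2|BR1|rd0|wr2
(2) want 1×MUL +2rd +1wr — RD_PORT → AL0|MU2|ME2|BR1|rd0|wr2
(3) want 1×ALU +2rd +1wr — FU → AL0|MU2|ME2|BR1|rd0|wr2

reason(slot 3) = FU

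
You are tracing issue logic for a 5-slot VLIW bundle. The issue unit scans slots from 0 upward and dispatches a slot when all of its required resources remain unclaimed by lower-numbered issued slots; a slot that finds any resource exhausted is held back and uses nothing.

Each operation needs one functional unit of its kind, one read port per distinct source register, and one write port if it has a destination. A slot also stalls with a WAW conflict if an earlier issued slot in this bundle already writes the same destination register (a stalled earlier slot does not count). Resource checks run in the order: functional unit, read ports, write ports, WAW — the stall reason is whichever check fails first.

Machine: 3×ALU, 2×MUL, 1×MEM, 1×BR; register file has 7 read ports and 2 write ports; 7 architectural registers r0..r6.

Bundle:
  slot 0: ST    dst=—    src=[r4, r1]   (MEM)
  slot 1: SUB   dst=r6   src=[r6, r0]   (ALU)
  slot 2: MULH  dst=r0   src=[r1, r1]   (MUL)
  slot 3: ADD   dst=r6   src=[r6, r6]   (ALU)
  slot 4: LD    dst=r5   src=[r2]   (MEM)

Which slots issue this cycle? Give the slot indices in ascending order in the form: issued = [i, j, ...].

#0 MEM src=r4,r1 dispatched  <A:3 Mu:2 Ld:0 B:1 rd:5 wr:2>
#1 ALU src=r6,r0 dispatched  <A:2 Mu:2 Ld:0 B:1 rd:3 wr:1>
#2 MUL src=r1,r1 dispatched  <A:2 Mu:1 Ld:0 B:1 rd:2 wr:0>
#3 ALU src=r6,r6 held:WR_PORT  <A:2 Mu:1 Ld:0 B:1 rd:2 wr:0>
#4 MEM src=r2 held:FU  <A:2 Mu:1 Ld:0 B:1 rd:2 wr:0>

issued = [0, 1, 2]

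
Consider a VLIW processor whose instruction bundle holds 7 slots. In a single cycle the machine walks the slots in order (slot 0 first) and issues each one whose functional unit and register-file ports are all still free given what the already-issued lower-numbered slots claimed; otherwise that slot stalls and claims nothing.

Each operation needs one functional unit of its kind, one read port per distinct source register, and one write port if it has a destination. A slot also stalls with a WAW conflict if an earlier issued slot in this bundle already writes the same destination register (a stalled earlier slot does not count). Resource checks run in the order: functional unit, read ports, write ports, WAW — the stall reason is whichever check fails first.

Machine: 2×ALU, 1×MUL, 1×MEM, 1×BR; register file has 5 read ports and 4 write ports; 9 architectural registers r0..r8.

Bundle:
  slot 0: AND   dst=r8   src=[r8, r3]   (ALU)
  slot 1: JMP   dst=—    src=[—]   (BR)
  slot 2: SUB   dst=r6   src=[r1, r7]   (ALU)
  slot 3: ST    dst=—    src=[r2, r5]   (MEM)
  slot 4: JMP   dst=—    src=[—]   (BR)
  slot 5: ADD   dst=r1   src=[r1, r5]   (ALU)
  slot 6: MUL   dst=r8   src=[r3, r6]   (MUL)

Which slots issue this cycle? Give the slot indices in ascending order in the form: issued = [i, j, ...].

[0] ALU needs rd=2 wr=1: ok; after: ALU=1 MUL=1 MEM=1 BR=1, R=3, W=3
[1] BR needs rd=0 wr=0: ok; after: ALU=1 MUL=1 MEM=1 BR=0, R=3, W=3
[2] ALU needs rd=2 wr=1: ok; after: ALU=0 MUL=1 MEM=1 BR=0, R=1, W=2
[3] MEM needs rd=2 wr=0: RD_PORT; after: ALU=0 MUL=1 MEM=1 BR=0, R=1, W=2
[4] BR needs rd=0 wr=0: FU; after: ALU=0 MUL=1 MEM=1 BR=0, R=1, W=2
[5] ALU needs rd=2 wr=1: FU; after: ALU=0 MUL=1 MEM=1 BR=0, R=1, W=2
[6] MUL needs rd=2 wr=1: RD_PORT; after: ALU=0 MUL=1 MEM=1 BR=0, R=1, W=2

issued = [0, 1, 2]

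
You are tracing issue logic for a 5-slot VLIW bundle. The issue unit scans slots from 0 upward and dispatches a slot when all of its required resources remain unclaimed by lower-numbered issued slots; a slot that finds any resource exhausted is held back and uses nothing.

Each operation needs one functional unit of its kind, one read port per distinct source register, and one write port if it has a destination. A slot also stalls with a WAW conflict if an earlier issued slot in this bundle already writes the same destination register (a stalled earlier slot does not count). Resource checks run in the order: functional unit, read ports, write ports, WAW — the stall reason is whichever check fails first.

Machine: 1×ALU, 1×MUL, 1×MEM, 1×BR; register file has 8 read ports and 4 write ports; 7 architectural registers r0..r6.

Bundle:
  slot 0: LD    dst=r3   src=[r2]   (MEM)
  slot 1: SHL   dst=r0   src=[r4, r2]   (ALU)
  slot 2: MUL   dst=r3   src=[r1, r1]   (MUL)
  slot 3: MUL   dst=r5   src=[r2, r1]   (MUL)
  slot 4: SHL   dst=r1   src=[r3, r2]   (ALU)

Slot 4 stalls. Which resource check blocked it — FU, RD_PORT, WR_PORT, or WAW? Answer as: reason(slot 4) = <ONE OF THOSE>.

slot 0 (MEM): ISSUE — free A1,Mu1,Ld0,B1 rp7 wp3
slot 1 (ALU): ISSUE — free A0,Mu1,Ld0,B1 rp5 wp2
slot 2 (MUL): stall WAW — free A0,Mu1,Ld0,B1 rp5 wp2
slot 3 (MUL): ISSUE — free A0,Mu0,Ld0,B1 rp3 wp1
slot 4 (ALU): stall FU — free A0,Mu0,Ld0,B1 rp3 wp1

reason(slot 4) = FU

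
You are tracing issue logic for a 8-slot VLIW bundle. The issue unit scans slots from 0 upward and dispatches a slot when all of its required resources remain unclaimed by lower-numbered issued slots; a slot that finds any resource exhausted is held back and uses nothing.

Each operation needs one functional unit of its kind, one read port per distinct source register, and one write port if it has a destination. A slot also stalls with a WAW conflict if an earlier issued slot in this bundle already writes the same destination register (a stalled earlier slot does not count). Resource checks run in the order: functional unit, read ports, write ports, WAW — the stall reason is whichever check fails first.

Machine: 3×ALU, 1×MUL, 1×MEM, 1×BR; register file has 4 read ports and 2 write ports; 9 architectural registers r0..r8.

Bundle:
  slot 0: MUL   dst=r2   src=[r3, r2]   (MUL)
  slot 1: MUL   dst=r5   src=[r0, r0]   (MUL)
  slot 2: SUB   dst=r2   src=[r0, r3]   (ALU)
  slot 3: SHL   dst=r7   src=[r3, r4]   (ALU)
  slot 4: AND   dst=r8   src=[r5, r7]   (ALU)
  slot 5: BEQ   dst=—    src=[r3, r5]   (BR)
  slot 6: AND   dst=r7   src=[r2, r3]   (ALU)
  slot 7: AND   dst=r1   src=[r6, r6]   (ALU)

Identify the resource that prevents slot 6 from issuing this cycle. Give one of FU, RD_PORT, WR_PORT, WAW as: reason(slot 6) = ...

reason(slot 6) = RD_PORT

  0. MUL→r2 ⇒ go  {3A/0Mu/1Ld/1B | 2r 1w}
  1. MUL→r5 ⇒ no(FU)  {3A/0Mu/1Ld/1B | 2r 1w}
  2. ALU→r2 ⇒ no(WAW)  {3A/0Mu/1Ld/1B | 2r 1w}
  3. ALU→r7 ⇒ go  {2A/0Mu/1Ld/1B | 0r 0w}
  4. ALU→r8 ⇒ no(RD_PORT)  {2A/0Mu/1Ld/1B | 0r 0w}
  5. BR ⇒ no(RD_PORT)  {2A/0Mu/1Ld/1B | 0r 0w}
  6. ALU→r7 ⇒ no(RD_PORT)  {2A/0Mu/1Ld/1B | 0r 0w}
  7. ALU→r1 ⇒ no(RD_PORT)  {2A/0Mu/1Ld/1B | 0r 0w}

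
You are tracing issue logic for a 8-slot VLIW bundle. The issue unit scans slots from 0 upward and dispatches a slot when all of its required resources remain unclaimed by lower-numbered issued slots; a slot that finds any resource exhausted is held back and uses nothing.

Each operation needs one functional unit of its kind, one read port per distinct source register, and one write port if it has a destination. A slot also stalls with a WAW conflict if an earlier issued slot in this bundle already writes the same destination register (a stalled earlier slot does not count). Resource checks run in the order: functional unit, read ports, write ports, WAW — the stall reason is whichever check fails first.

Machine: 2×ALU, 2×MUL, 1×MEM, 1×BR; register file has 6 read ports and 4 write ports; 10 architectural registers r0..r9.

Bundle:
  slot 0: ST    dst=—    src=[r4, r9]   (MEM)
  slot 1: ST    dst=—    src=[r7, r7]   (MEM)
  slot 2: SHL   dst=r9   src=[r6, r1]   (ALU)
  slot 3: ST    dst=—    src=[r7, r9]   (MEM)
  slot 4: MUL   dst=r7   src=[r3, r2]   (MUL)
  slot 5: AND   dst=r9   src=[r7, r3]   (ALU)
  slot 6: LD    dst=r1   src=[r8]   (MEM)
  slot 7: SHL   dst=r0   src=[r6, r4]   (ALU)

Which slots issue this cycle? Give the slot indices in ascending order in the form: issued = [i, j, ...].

issued = [0, 2, 4]

slot 0 (MEM): ISSUE — free A2,Mu2,Ld0,B1 rp4 wp4
slot 1 (MEM): stall FU — free A2,Mu2,Ld0,B1 rp4 wp4
slot 2 (ALU): ISSUE — free A1,Mu2,Ld0,B1 rp2 wp3
slot 3 (MEM): stall FU — free A1,Mu2,Ld0,B1 rp2 wp3
slot 4 (MUL): ISSUE — free A1,Mu1,Ld0,B1 rp0 wp2
slot 5 (ALU): stall RD_PORT — free A1,Mu1,Ld0,B1 rp0 wp2
slot 6 (MEM): stall FU — free A1,Mu1,Ld0,B1 rp0 wp2
slot 7 (ALU): stall RD_PORT — free A1,Mu1,Ld0,B1 rp0 wp2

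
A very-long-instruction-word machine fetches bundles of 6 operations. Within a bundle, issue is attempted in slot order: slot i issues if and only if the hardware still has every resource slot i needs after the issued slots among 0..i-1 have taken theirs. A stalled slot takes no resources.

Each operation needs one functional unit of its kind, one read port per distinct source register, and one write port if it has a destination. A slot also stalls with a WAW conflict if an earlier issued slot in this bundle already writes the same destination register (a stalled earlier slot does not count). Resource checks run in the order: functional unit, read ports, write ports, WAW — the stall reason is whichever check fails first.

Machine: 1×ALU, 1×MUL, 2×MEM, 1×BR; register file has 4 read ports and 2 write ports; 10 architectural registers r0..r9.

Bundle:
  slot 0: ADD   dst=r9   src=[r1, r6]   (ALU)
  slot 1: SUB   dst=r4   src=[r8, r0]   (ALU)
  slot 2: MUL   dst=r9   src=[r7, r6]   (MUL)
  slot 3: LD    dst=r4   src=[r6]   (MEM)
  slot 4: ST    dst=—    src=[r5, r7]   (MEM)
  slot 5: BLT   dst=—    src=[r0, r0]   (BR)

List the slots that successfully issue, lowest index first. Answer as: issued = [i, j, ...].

issued = [0, 3, 5]

#0 ALU src=r1,r6 dispatched  <A:0 Mu:1 Ld:2 B:1 rd:2 wr:1>
#1 ALU src=r8,r0 held:FU  <A:0 Mu:1 Ld:2 B:1 rd:2 wr:1>
#2 MUL src=r7,r6 held:WAW  <A:0 Mu:1 Ld:2 B:1 rd:2 wr:1>
#3 MEM src=r6 dispatched  <A:0 Mu:1 Ld:1 B:1 rd:1 wr:0>
#4 MEM src=r5,r7 held:RD_PORT  <A:0 Mu:1 Ld:1 B:1 rd:1 wr:0>
#5 BR src=r0,r0 dispatched  <A:0 Mu:1 Ld:1 B:0 rd:0 wr:0>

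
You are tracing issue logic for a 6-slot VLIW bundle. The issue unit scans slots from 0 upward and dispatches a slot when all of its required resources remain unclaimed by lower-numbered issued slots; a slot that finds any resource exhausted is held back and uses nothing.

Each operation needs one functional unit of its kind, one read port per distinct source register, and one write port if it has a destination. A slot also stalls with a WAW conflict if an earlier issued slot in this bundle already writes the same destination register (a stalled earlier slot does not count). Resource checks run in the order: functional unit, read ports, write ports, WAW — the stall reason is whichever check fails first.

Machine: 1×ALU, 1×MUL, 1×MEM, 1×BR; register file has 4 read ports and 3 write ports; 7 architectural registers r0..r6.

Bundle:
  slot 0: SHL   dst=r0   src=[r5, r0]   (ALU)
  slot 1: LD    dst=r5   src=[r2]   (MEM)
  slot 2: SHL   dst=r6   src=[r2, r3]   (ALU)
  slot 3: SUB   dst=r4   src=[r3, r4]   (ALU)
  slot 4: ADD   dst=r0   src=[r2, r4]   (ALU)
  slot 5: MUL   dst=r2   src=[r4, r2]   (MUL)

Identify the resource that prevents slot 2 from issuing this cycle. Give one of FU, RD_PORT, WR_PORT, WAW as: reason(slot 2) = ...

slot 0 (ALU): ISSUE — free A0,Mu1,Ld1,B1 rp2 wp2
slot 1 (MEM): ISSUE — free A0,Mu1,Ld0,B1 rp1 wp1
slot 2 (ALU): stall FU — free A0,Mu1,Ld0,B1 rp1 wp1
slot 3 (ALU): stall FU — free A0,Mu1,Ld0,B1 rp1 wp1
slot 4 (ALU): stall FU — free A0,Mu1,Ld0,B1 rp1 wp1
slot 5 (MUL): stall RD_PORT — free A0,Mu1,Ld0,B1 rp1 wp1

reason(slot 2) = FU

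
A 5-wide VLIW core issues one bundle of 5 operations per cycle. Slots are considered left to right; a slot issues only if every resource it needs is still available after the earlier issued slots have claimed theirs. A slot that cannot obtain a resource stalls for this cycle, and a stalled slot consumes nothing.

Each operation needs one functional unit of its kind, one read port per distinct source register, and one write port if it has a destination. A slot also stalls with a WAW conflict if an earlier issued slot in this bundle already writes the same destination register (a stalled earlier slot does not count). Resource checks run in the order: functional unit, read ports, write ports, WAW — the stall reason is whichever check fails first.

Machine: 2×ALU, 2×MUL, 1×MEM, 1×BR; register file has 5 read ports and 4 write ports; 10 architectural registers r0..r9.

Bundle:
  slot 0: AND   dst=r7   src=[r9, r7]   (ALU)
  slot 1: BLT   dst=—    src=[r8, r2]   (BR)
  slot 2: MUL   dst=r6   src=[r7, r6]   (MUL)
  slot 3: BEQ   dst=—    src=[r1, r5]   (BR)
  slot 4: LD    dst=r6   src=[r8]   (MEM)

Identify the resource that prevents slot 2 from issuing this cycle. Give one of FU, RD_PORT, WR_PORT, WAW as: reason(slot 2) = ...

reason(slot 2) = RD_PORT

  0. ALU→r7 ⇒ go  {1A/2Mu/1Ld/1B | 3r 3w}
  1. BR ⇒ go  {1A/2Mu/1Ld/0B | 1r 3w}
  2. MUL→r6 ⇒ no(RD_PORT)  {1A/2Mu/1Ld/0B | 1r 3w}
  3. BR ⇒ no(FU)  {1A/2Mu/1Ld/0B | 1r 3w}
  4. MEM→r6 ⇒ go  {1A/2Mu/0Ld/0B | 0r 2w}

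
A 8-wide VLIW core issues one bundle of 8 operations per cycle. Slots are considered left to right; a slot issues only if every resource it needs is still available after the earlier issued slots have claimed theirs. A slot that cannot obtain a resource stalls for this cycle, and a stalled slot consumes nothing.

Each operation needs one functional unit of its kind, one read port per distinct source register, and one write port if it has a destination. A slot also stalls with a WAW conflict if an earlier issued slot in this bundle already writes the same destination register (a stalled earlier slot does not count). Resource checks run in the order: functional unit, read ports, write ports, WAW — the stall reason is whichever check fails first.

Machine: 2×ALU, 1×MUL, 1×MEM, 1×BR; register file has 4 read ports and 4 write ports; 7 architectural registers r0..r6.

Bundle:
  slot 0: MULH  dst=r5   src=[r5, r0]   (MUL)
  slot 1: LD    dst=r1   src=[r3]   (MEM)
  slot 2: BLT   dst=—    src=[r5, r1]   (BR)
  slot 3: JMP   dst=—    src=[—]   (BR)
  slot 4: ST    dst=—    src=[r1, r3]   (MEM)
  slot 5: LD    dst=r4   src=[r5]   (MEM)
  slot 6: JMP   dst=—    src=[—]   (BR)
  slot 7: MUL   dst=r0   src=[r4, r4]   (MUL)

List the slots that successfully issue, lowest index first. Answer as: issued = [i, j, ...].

#0 MUL src=r5,r0 dispatched  <A:2 Mu:0 Ld:1 B:1 rd:2 wr:3>
#1 MEM src=r3 dispatched  <A:2 Mu:0 Ld:0 B:1 rd:1 wr:2>
#2 BR src=r5,r1 held:RD_PORT  <A:2 Mu:0 Ld:0 B:1 rd:1 wr:2>
#3 BR src=- dispatched  <A:2 Mu:0 Ld:0 B:0 rd:1 wr:2>
#4 MEM src=r1,r3 held:FU  <A:2 Mu:0 Ld:0 B:0 rd:1 wr:2>
#5 MEM src=r5 held:FU  <A:2 Mu:0 Ld:0 B:0 rd:1 wr:2>
#6 BR src=- held:FU  <A:2 Mu:0 Ld:0 B:0 rd:1 wr:2>
#7 MUL src=r4,r4 held:FU  <A:2 Mu:0 Ld:0 B:0 rd:1 wr:2>

issued = [0, 1, 3]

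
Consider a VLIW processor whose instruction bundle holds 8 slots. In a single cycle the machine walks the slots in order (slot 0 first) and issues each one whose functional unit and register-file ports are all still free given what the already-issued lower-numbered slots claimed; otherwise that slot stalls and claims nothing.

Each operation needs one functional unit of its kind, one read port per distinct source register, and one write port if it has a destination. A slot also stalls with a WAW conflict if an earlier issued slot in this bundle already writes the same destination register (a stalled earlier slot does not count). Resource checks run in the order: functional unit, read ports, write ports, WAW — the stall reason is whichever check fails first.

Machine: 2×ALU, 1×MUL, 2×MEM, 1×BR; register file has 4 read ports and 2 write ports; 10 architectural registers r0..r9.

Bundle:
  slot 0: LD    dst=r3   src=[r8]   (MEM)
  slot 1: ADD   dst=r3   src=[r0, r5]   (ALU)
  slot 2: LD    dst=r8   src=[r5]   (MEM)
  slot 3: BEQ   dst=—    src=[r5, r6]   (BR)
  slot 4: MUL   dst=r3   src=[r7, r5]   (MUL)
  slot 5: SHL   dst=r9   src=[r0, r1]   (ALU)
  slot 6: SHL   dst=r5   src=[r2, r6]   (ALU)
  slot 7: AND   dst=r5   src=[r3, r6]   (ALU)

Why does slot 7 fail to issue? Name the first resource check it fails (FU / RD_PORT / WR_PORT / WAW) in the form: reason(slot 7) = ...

reason(slot 7) = RD_PORT

#0 MEM src=r8 dispatched  <A:2 Mu:1 Ld:1 B:1 rd:3 wr:1>
#1 ALU src=r0,r5 held:WAW  <A:2 Mu:1 Ld:1 B:1 rd:3 wr:1>
#2 MEM src=r5 dispatched  <A:2 Mu:1 Ld:0 B:1 rd:2 wr:0>
#3 BR src=r5,r6 dispatched  <A:2 Mu:1 Ld:0 B:0 rd:0 wr:0>
#4 MUL src=r7,r5 held:RD_PORT  <A:2 Mu:1 Ld:0 B:0 rd:0 wr:0>
#5 ALU src=r0,r1 held:RD_PORT  <A:2 Mu:1 Ld:0 B:0 rd:0 wr:0>
#6 ALU src=r2,r6 held:RD_PORT  <A:2 Mu:1 Ld:0 B:0 rd:0 wr:0>
#7 ALU src=r3,r6 held:RD_PORT  <A:2 Mu:1 Ld:0 B:0 rd:0 wr:0>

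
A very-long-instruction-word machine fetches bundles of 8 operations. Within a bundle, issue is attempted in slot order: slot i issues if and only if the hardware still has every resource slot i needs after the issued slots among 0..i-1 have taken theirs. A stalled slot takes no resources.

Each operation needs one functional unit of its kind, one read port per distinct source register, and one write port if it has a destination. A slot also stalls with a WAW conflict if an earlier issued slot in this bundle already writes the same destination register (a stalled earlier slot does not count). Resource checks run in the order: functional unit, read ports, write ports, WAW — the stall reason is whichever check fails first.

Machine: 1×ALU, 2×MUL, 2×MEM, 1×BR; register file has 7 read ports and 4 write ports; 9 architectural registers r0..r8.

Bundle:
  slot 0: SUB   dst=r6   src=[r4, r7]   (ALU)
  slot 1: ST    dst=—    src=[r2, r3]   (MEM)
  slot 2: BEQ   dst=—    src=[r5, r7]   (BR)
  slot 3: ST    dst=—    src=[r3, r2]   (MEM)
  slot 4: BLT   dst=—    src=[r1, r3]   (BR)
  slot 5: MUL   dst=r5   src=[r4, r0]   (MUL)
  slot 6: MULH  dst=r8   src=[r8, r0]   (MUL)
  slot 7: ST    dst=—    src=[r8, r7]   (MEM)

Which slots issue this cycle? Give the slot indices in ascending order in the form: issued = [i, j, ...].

issued = [0, 1, 2]

(0) want 1×ALU +2rd +1wr — yes → AL0|MU2|ME2|BR1|rd5|wr3
(1) want 1×MEM +2rd +0wr — yes → AL0|MU2|ME1|BR1|rd3|wr3
(2) want 1×BR +2rd +0wr — yes → AL0|MU2|ME1|BR0|rd1|wr3
(3) want 1×MEM +2rd +0wr — RD_PORT → AL0|MU2|ME1|BR0|rd1|wr3
(4) want 1×BR +2rd +0wr — FU → AL0|MU2|ME1|BR0|rd1|wr3
(5) want 1×MUL +2rd +1wr — RD_PORT → AL0|MU2|ME1|BR0|rd1|wr3
(6) want 1×MUL +2rd +1wr — RD_PORT → AL0|MU2|ME1|BR0|rd1|wr3
(7) want 1×MEM +2rd +0wr — RD_PORT → AL0|MU2|ME1|BR0|rd1|wr3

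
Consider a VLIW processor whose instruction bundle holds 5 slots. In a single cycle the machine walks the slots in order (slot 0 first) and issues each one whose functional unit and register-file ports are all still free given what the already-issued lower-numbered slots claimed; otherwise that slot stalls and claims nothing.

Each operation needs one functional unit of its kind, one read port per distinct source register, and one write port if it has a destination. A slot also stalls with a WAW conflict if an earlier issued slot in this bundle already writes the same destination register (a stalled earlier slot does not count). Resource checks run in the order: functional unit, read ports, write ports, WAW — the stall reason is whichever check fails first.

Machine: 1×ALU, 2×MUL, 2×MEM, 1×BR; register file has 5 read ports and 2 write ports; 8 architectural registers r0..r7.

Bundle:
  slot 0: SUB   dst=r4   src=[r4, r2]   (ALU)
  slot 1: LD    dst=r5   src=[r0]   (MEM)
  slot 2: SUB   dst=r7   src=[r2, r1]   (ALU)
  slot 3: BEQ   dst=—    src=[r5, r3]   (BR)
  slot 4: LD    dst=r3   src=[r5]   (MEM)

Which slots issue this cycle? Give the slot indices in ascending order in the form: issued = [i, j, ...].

#0 ALU src=r4,r2 dispatched  <A:0 Mu:2 Ld:2 B:1 rd:3 wr:1>
#1 MEM src=r0 dispatched  <A:0 Mu:2 Ld:1 B:1 rd:2 wr:0>
#2 ALU src=r2,r1 held:FU  <A:0 Mu:2 Ld:1 B:1 rd:2 wr:0>
#3 BR src=r5,r3 dispatched  <A:0 Mu:2 Ld:1 B:0 rd:0 wr:0>
#4 MEM src=r5 held:RD_PORT  <A:0 Mu:2 Ld:1 B:0 rd:0 wr:0>

issued = [0, 1, 3]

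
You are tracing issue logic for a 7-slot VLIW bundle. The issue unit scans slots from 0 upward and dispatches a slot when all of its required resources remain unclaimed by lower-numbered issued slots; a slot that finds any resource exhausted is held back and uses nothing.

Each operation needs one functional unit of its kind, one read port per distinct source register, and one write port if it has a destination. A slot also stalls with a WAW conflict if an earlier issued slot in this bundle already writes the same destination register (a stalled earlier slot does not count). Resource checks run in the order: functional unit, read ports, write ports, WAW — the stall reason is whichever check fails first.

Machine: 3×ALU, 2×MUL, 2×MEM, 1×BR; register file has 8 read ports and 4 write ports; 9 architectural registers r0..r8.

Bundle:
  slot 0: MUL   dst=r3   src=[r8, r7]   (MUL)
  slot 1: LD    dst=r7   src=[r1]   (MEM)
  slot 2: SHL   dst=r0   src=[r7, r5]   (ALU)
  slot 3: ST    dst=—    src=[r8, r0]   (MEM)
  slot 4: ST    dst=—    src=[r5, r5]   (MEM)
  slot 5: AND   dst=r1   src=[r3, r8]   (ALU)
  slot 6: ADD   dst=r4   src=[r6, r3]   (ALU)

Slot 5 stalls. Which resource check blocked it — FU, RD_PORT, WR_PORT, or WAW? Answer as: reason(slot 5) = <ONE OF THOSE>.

[0] MUL needs rd=2 wr=1: ok; after: ALU=3 MUL=1 MEM=2 BR=1, R=6, W=3
[1] MEM needs rd=1 wr=1: ok; after: ALU=3 MUL=1 MEM=1 BR=1, R=5, W=2
[2] ALU needs rd=2 wr=1: ok; after: ALU=2 MUL=1 MEM=1 BR=1, R=3, W=1
[3] MEM needs rd=2 wr=0: ok; after: ALU=2 MUL=1 MEM=0 BR=1, R=1, W=1
[4] MEM needs rd=1 wr=0: FU; after: ALU=2 MUL=1 MEM=0 BR=1, R=1, W=1
[5] ALU needs rd=2 wr=1: RD_PORT; after: ALU=2 MUL=1 MEM=0 BR=1, R=1, W=1
[6] ALU needs rd=2 wr=1: RD_PORT; after: ALU=2 MUL=1 MEM=0 BR=1, R=1, W=1

reason(slot 5) = RD_PORT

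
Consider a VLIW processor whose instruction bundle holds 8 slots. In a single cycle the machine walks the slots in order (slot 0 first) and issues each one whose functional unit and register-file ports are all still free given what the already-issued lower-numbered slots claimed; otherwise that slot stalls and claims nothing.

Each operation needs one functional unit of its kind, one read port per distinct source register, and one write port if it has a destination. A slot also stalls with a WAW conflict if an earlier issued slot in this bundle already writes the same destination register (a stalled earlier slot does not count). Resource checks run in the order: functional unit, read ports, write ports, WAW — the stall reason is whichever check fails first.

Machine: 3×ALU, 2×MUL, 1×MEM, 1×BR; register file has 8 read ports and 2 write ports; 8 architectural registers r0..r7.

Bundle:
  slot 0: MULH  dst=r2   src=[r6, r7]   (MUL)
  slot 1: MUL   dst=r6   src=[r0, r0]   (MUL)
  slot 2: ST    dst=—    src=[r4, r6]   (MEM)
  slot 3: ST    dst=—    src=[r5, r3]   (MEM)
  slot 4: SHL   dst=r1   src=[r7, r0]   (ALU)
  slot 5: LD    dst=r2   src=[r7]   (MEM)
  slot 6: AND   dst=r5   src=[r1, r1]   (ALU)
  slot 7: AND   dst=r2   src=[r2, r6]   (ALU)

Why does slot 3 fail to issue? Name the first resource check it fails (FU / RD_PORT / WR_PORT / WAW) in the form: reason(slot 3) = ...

reason(slot 3) = FU

slot 0 (MUL): ISSUE — free A3,Mu1,Ld1,B1 rp6 wp1
slot 1 (MUL): ISSUE — free A3,Mu0,Ld1,B1 rp5 wp0
slot 2 (MEM): ISSUE — free A3,Mu0,Ld0,B1 rp3 wp0
slot 3 (MEM): stall FU — free A3,Mu0,Ld0,B1 rp3 wp0
slot 4 (ALU): stall WR_PORT — free A3,Mu0,Ld0,B1 rp3 wp0
slot 5 (MEM): stall FU — free A3,Mu0,Ld0,B1 rp3 wp0
slot 6 (ALU): stall WR_PORT — free A3,Mu0,Ld0,B1 rp3 wp0
slot 7 (ALU): stall WR_PORT — free A3,Mu0,Ld0,B1 rp3 wp0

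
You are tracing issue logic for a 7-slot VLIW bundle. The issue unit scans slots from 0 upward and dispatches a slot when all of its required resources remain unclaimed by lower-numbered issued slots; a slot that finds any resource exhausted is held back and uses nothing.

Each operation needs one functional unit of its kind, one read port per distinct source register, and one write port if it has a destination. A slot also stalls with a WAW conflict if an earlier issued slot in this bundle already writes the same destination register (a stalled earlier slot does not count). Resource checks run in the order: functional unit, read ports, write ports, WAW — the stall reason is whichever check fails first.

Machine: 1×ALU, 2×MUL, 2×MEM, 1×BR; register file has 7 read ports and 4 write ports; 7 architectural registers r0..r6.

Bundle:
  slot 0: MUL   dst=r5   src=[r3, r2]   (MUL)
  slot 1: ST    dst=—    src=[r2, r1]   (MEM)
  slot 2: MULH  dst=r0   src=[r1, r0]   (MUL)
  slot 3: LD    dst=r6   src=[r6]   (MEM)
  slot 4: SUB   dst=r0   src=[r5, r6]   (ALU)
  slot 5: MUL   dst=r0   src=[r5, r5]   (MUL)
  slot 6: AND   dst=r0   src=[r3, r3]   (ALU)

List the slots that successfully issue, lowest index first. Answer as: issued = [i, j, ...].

issued = [0, 1, 2, 3]

[0] MUL needs rd=2 wr=1: ok; after: ALU=1 MUL=1 MEM=2 BR=1, R=5, W=3
[1] MEM needs rd=2 wr=0: ok; after: ALU=1 MUL=1 MEM=1 BR=1, R=3, W=3
[2] MUL needs rd=2 wr=1: ok; after: ALU=1 MUL=0 MEM=1 BR=1, R=1, W=2
[3] MEM needs rd=1 wr=1: ok; after: ALU=1 MUL=0 MEM=0 BR=1, R=0, W=1
[4] ALU needs rd=2 wr=1: RD_PORT; after: ALU=1 MUL=0 MEM=0 BR=1, R=0, W=1
[5] MUL needs rd=1 wr=1: FU; after: ALU=1 MUL=0 MEM=0 BR=1, R=0, W=1
[6] ALU needs rd=1 wr=1: RD_PORT; after: ALU=1 MUL=0 MEM=0 BR=1, R=0, W=1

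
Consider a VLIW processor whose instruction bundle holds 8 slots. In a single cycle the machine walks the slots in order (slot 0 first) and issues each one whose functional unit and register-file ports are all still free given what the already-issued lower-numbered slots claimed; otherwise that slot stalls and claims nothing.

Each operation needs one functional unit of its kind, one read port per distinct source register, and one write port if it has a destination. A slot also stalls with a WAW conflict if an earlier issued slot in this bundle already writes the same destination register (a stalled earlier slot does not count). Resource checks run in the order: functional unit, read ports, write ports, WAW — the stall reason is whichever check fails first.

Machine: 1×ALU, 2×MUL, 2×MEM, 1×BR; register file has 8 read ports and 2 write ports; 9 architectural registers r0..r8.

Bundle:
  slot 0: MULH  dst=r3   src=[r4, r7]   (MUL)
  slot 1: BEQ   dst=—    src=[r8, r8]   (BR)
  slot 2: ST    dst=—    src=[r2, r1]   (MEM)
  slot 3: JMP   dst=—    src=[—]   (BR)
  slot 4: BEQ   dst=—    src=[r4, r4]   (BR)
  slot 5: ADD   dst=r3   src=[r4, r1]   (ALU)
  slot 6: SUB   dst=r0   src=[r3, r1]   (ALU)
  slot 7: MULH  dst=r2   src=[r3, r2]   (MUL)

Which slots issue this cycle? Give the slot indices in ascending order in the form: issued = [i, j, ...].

issued = [0, 1, 2, 6]

(0) want 1×MUL +2rd +1wr — yes → AL1|MU1|ME2|BR1|rd6|wr1
(1) want 1×BR +1rd +0wr — yes → AL1|MU1|ME2|BR0|rd5|wr1
(2) want 1×MEM +2rd +0wr — yes → AL1|MU1|ME1|BR0|rd3|wr1
(3) want 1×BR +0rd +0wr — FU → AL1|MU1|ME1|BR0|rd3|wr1
(4) want 1×BR +1rd +0wr — FU → AL1|MU1|ME1|BR0|rd3|wr1
(5) want 1×ALU +2rd +1wr — WAW → AL1|MU1|ME1|BR0|rd3|wr1
(6) want 1×ALU +2rd +1wr — yes → AL0|MU1|ME1|BR0|rd1|wr0
(7) want 1×MUL +2rd +1wr — RD_PORT → AL0|MU1|ME1|BR0|rd1|wr0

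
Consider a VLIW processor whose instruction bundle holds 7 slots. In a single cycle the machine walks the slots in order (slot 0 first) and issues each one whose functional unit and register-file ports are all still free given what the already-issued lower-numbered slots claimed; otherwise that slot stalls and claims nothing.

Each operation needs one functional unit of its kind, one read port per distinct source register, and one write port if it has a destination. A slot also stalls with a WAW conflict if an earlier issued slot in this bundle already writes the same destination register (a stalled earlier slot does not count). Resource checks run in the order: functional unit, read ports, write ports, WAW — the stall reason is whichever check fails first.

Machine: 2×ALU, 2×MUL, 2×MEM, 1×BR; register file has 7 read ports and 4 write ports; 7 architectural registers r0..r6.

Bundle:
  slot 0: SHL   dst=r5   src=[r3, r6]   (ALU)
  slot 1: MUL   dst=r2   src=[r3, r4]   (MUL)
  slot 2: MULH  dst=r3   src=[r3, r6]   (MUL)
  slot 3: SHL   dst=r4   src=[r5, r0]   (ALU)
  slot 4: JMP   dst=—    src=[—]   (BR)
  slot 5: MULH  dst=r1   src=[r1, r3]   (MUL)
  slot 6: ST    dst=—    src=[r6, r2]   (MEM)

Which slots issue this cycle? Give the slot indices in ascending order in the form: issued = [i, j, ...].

slot 0 (ALU): ISSUE — free A1,Mu2,Ld2,B1 rp5 wp3
slot 1 (MUL): ISSUE — free A1,Mu1,Ld2,B1 rp3 wp2
slot 2 (MUL): ISSUE — free A1,Mu0,Ld2,B1 rp1 wp1
slot 3 (ALU): stall RD_PORT — free A1,Mu0,Ld2,B1 rp1 wp1
slot 4 (BR): ISSUE — free A1,Mu0,Ld2,B0 rp1 wp1
slot 5 (MUL): stall FU — free A1,Mu0,Ld2,B0 rp1 wp1
slot 6 (MEM): stall RD_PORT — free A1,Mu0,Ld2,B0 rp1 wp1

issued = [0, 1, 2, 4]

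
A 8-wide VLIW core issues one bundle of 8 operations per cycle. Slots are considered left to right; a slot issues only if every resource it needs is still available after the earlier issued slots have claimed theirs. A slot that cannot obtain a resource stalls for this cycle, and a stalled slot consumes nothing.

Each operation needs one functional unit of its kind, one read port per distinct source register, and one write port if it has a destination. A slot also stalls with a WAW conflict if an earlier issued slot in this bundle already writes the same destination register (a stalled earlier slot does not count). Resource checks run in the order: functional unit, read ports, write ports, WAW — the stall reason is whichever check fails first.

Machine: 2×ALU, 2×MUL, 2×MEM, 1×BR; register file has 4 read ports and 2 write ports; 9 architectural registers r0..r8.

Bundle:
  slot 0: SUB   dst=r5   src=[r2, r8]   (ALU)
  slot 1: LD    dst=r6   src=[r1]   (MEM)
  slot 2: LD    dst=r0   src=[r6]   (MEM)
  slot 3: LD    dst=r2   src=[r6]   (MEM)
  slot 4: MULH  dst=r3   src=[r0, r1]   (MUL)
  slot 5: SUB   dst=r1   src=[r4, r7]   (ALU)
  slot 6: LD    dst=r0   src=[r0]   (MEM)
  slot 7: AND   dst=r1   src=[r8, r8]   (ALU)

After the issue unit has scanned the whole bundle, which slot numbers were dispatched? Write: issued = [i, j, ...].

issued = [0, 1]

#0 ALU src=r2,r8 dispatched  <A:1 Mu:2 Ld:2 B:1 rd:2 wr:1>
#1 MEM src=r1 dispatched  <A:1 Mu:2 Ld:1 B:1 rd:1 wr:0>
#2 MEM src=r6 held:WR_PORT  <A:1 Mu:2 Ld:1 B:1 rd:1 wr:0>
#3 MEM src=r6 held:WR_PORT  <A:1 Mu:2 Ld:1 B:1 rd:1 wr:0>
#4 MUL src=r0,r1 held:RD_PORT  <A:1 Mu:2 Ld:1 B:1 rd:1 wr:0>
#5 ALU src=r4,r7 held:RD_PORT  <A:1 Mu:2 Ld:1 B:1 rd:1 wr:0>
#6 MEM src=r0 held:WR_PORT  <A:1 Mu:2 Ld:1 B:1 rd:1 wr:0>
#7 ALU src=r8,r8 held:WR_PORT  <A:1 Mu:2 Ld:1 B:1 rd:1 wr:0>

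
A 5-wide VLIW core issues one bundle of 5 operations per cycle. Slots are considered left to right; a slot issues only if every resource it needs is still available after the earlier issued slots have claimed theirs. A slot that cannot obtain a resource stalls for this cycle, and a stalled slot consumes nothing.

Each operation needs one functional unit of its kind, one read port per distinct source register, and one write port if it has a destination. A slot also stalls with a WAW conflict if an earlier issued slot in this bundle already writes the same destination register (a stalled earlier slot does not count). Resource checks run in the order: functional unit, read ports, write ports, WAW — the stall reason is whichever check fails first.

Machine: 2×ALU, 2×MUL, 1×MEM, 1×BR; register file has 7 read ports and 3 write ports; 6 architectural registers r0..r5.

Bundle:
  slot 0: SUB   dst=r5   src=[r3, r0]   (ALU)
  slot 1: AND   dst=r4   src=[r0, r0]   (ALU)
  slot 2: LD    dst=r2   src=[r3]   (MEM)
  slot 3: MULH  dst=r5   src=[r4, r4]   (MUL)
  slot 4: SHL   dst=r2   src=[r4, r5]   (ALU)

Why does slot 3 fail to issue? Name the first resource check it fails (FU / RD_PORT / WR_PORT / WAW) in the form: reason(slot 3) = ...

reason(slot 3) = WR_PORT

#0 ALU src=r3,r0 dispatched  <A:1 Mu:2 Ld:1 B:1 rd:5 wr:2>
#1 ALU src=r0,r0 dispatched  <A:0 Mu:2 Ld:1 B:1 rd:4 wr:1>
#2 MEM src=r3 dispatched  <A:0 Mu:2 Ld:0 B:1 rd:3 wr:0>
#3 MUL src=r4,r4 held:WR_PORT  <A:0 Mu:2 Ld:0 B:1 rd:3 wr:0>
#4 ALU src=r4,r5 held:FU  <A:0 Mu:2 Ld:0 B:1 rd:3 wr:0>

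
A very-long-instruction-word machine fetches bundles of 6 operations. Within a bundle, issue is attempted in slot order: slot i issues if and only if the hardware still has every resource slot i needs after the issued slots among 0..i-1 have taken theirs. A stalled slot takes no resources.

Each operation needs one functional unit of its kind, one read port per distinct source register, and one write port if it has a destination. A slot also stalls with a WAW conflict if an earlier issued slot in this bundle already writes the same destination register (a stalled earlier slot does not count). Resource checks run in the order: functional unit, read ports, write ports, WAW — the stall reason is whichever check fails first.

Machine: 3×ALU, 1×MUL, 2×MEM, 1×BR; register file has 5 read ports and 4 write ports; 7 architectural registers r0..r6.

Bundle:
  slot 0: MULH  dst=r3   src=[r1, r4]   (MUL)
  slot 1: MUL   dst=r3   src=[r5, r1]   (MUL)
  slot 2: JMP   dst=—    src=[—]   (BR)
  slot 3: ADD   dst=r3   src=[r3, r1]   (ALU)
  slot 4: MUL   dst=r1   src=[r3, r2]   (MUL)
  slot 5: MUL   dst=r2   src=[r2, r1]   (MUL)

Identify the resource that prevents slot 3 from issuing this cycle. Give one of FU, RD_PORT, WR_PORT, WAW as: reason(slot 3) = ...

reason(slot 3) = WAW

(0) want 1×MUL +2rd +1wr — yes → AL3|MU0|ME2|BR1|rd3|wr3
(1) want 1×MUL +2rd +1wr — FU → AL3|MU0|ME2|BR1|rd3|wr3
(2) want 1×BR +0rd +0wr — yes → AL3|MU0|ME2|BR0|rd3|wr3
(3) want 1×ALU +2rd +1wr — WAW → AL3|MU0|ME2|BR0|rd3|wr3
(4) want 1×MUL +2rd +1wr — FU → AL3|MU0|ME2|BR0|rd3|wr3
(5) want 1×MUL +2rd +1wr — FU → AL3|MU0|ME2|BR0|rd3|wr3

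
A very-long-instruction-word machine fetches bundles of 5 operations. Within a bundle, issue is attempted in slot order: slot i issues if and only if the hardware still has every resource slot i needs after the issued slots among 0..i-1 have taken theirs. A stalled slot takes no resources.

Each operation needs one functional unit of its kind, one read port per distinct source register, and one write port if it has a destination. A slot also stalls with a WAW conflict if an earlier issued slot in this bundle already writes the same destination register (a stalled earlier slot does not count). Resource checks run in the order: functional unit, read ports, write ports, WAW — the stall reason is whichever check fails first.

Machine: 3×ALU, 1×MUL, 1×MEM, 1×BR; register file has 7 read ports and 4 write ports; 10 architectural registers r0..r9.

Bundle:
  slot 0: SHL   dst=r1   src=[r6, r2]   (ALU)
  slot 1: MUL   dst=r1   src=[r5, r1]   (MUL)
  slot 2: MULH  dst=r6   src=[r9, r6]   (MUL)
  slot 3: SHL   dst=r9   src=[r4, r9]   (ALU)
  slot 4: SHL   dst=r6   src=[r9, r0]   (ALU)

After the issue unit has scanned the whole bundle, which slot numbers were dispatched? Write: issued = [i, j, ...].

  0. ALU→r1 ⇒ go  {2A/1Mu/1Ld/1B | 5r 3w}
  1. MUL→r1 ⇒ no(WAW)  {2A/1Mu/1Ld/1B | 5r 3w}
  2. MUL→r6 ⇒ go  {2A/0Mu/1Ld/1B | 3r 2w}
  3. ALU→r9 ⇒ go  {1A/0Mu/1Ld/1B | 1r 1w}
  4. ALU→r6 ⇒ no(RD_PORT)  {1A/0Mu/1Ld/1B | 1r 1w}

issued = [0, 2, 3]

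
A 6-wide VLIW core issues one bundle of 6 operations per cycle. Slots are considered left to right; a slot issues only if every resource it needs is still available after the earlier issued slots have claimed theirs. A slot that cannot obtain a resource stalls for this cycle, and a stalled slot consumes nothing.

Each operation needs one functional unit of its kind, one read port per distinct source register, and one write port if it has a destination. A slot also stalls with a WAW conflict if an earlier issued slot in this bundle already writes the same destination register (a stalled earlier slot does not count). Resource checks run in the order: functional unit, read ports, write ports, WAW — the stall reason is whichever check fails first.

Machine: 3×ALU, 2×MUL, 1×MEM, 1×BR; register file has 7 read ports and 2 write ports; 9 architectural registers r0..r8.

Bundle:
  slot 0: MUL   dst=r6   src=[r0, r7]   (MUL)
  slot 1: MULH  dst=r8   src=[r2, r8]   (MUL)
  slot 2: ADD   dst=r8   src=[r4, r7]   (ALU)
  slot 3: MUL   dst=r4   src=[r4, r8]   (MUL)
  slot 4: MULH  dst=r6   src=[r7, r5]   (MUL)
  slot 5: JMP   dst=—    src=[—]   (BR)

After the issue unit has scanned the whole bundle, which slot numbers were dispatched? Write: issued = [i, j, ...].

slot 0 (MUL): ISSUE — free A3,Mu1,Ld1,B1 rp5 wp1
slot 1 (MUL): ISSUE — free A3,Mu0,Ld1,B1 rp3 wp0
slot 2 (ALU): stall WR_PORT — free A3,Mu0,Ld1,B1 rp3 wp0
slot 3 (MUL): stall FU — free A3,Mu0,Ld1,B1 rp3 wp0
slot 4 (MUL): stall FU — free A3,Mu0,Ld1,B1 rp3 wp0
slot 5 (BR): ISSUE — free A3,Mu0,Ld1,B0 rp3 wp0

issued = [0, 1, 5]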